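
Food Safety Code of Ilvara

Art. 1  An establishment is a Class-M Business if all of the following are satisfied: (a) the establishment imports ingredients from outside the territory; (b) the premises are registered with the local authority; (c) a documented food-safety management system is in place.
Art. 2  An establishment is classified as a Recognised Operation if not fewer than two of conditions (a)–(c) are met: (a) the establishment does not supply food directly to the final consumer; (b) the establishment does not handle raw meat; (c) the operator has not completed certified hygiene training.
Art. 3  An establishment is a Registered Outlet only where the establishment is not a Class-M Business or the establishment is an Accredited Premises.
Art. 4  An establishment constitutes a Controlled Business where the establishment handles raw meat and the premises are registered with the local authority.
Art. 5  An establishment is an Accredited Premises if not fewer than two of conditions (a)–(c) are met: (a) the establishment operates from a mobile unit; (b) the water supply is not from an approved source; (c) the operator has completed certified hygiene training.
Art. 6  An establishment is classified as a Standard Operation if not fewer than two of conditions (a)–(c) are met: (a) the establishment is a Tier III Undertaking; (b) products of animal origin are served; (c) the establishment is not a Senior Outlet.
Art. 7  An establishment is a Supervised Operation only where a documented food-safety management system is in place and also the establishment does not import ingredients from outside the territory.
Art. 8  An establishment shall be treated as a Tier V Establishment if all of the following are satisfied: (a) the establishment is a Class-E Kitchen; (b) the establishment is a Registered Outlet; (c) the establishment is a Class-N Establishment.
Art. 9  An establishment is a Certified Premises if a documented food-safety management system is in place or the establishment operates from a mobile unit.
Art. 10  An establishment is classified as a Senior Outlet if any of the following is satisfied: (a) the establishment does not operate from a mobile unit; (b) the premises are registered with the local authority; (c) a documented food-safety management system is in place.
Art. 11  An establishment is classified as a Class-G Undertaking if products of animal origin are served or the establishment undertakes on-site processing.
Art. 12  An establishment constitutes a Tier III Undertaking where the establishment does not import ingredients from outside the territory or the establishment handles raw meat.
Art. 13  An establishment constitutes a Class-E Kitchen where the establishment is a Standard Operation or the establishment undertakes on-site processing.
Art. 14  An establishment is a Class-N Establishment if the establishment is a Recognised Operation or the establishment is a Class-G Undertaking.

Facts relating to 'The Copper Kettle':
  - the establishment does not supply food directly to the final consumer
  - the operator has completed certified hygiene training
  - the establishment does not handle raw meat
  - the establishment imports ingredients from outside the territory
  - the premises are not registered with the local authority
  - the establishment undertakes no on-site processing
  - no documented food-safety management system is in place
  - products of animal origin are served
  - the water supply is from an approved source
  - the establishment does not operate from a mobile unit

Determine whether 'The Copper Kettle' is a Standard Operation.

article 12 — Tier III Undertaking: [the establishment does not import ingredients from outside the territory? no] OR [the establishment handles raw meat? no] → not satisfied.
article 10 — Senior Outlet: [the establishment does not operate from a mobile unit? yes] OR [the premises are registered with the local authority? no] OR [a documented food-safety management system is in place? no] → satisfied.
article 6 — Standard Operation: Tier III Undertaking (article 12)? no; products of animal origin are served? yes; not a Senior Outlet (article 10)? no — 1 of 3 hold (need ≥2) → not satisfied.

No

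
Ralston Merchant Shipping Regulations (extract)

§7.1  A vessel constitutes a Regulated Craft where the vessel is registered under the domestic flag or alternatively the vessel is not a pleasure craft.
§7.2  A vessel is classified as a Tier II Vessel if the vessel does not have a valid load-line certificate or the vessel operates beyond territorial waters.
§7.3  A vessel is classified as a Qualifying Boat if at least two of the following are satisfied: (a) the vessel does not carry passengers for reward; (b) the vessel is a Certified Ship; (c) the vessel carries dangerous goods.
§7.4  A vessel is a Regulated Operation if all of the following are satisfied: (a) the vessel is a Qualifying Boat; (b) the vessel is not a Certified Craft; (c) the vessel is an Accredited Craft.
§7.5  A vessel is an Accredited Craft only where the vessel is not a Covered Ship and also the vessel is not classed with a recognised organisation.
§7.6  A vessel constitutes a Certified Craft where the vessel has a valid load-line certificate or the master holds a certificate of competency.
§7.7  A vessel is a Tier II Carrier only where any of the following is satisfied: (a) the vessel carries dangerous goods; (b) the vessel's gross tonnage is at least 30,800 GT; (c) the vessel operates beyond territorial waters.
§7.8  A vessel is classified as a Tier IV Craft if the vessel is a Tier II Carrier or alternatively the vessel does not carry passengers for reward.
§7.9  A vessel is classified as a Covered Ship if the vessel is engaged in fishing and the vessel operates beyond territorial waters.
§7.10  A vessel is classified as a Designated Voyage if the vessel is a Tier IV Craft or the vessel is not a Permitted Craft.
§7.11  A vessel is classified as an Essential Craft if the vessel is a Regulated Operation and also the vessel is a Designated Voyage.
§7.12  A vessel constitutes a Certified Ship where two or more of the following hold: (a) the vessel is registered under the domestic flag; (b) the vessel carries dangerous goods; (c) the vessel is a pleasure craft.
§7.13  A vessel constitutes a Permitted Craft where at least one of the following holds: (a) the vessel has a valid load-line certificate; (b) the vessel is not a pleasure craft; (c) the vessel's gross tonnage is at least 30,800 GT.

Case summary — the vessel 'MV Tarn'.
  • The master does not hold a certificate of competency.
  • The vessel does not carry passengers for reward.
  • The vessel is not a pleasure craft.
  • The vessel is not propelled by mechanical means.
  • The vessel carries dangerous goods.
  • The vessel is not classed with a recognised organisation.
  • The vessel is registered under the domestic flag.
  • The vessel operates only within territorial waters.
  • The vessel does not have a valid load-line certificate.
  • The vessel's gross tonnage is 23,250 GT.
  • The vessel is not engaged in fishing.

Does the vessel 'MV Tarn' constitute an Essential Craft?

Under §7.12: the vessel is registered under the domestic flag? yes; the vessel carries dangerous goods? yes; the vessel is a pleasure craft? no — 2 of 3 hold (need ≥2) → satisfied.
Under §7.3: the vessel does not carry passengers for reward? yes; Certified Ship (§7.12)? yes; the vessel carries dangerous goods? yes — 3 of 3 hold (need ≥2) → satisfied.
Under §7.6: the vessel has a valid load-line certificate? no; or the master holds a certificate of competency? no. So the vessel is not a Certified Craft.
Under §7.9: the vessel is engaged in fishing? no; and the vessel operates beyond territorial waters? no. So the vessel is not a Covered Ship.
Under §7.5: not a Covered Ship (§7.9)? yes; and the vessel is not classed with a recognised organisation? yes. So the vessel is an Accredited Craft.
Under §7.4: Qualifying Boat (§7.3)? yes; and not a Certified Craft (§7.6)? yes; and Accredited Craft (§7.5)? yes. So the vessel is a Regulated Operation.
Under §7.7: the vessel carries dangerous goods? yes; or vessel's gross tonnage: 23,250 GT ≥ 30,800 GT? no; or the vessel operates beyond territorial waters? no. So the vessel is a Tier II Carrier.
Under §7.8: Tier II Carrier (§7.7)? yes; or the vessel does not carry passengers for reward? yes. So the vessel is a Tier IV Craft.
Under §7.13: the vessel has a valid load-line certificate? no; or the vessel is not a pleasure craft? yes; or vessel's gross tonnage: 23,250 GT ≥ 30,800 GT? no. So the vessel is a Permitted Craft.
Under §7.10: Tier IV Craft (§7.8)? yes; or not a Permitted Craft (§7.13)? no. So the vessel is a Designated Voyage.
Under §7.11: Regulated Operation (§7.4)? yes; and Designated Voyage (§7.10)? yes. So the vessel is an Essential Craft.

Yes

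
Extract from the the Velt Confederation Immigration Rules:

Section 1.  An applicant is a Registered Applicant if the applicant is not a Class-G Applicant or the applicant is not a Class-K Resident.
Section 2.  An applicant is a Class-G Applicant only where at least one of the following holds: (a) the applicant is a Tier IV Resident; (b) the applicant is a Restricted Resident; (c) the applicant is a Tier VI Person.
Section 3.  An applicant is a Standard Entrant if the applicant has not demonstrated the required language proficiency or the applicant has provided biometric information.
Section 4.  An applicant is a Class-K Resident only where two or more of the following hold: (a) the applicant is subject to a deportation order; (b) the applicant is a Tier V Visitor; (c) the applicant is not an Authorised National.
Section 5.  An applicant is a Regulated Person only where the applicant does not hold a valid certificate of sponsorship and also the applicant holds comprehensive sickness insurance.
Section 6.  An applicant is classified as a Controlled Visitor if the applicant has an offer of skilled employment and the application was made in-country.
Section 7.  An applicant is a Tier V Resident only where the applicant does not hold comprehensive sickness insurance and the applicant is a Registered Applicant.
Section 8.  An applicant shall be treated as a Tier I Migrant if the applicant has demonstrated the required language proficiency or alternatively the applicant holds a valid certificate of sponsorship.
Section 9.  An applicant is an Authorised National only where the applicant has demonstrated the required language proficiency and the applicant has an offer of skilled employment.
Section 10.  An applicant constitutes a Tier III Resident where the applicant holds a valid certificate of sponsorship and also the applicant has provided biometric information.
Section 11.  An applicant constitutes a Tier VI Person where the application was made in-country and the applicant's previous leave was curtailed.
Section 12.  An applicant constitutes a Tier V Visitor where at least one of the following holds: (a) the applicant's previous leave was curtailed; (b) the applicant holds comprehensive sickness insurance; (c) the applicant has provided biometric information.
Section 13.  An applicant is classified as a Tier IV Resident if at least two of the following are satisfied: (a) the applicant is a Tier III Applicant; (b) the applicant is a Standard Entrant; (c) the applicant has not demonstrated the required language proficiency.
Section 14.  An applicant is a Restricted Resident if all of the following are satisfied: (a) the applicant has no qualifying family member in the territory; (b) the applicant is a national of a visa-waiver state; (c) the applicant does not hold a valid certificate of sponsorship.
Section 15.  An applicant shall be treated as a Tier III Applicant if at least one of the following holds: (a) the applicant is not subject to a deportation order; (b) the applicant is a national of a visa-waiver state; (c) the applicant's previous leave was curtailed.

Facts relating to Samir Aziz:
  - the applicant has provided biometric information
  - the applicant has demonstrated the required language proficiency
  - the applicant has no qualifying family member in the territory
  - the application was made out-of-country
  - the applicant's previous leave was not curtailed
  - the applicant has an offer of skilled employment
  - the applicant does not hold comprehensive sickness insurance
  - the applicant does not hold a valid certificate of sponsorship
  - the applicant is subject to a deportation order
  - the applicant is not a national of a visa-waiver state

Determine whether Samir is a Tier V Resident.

Under section 15: the applicant is not subject to a deportation order? no; or the applicant is a national of a visa-waiver state? no; or the applicant's previous leave was curtailed? no. So the applicant is not a Tier III Applicant.
Under section 3: the applicant has not demonstrated the required language proficiency? no; or the applicant has provided biometric information? yes. So the applicant is a Standard Entrant.
Under section 13: Tier III Applicant (section 15)? no; Standard Entrant (section 3)? yes; the applicant has not demonstrated the required language proficiency? no — 1 of 3 hold (need ≥2) → not satisfied.
Under section 14: the applicant has no qualifying family member in the territory? yes; and the applicant is a national of a visa-waiver state? no; and the applicant does not hold a valid certificate of sponsorship? yes. So the applicant is not a Restricted Resident.
Under section 11: the application was made in-country? no; and the applicant's previous leave was curtailed? no. So the applicant is not a Tier VI Person.
Under section 2: Tier IV Resident (section 13)? no; or Restricted Resident (section 14)? no; or Tier VI Person (section 11)? no. So the applicant is not a Class-G Applicant.
Under section 12: the applicant's previous leave was curtailed? no; or the applicant holds comprehensive sickness insurance? no; or the applicant has provided biometric information? yes. So the applicant is a Tier V Visitor.
Under section 9: the applicant has demonstrated the required language proficiency? yes; and the applicant has an offer of skilled employment? yes. So the applicant is an Authorised National.
Under section 4: the applicant is subject to a deportation order? yes; Tier V Visitor (section 12)? yes; not an Authorised National (section 9)? no — 2 of 3 hold (need ≥2) → satisfied.
Under section 1: not a Class-G Applicant (section 2)? yes; or not a Class-K Resident (section 4)? no. So the applicant is a Registered Applicant.
Under section 7: the applicant does not hold comprehensive sickness insurance? yes; and Registered Applicant (section 1)? yes. So the applicant is a Tier V Resident.

Yes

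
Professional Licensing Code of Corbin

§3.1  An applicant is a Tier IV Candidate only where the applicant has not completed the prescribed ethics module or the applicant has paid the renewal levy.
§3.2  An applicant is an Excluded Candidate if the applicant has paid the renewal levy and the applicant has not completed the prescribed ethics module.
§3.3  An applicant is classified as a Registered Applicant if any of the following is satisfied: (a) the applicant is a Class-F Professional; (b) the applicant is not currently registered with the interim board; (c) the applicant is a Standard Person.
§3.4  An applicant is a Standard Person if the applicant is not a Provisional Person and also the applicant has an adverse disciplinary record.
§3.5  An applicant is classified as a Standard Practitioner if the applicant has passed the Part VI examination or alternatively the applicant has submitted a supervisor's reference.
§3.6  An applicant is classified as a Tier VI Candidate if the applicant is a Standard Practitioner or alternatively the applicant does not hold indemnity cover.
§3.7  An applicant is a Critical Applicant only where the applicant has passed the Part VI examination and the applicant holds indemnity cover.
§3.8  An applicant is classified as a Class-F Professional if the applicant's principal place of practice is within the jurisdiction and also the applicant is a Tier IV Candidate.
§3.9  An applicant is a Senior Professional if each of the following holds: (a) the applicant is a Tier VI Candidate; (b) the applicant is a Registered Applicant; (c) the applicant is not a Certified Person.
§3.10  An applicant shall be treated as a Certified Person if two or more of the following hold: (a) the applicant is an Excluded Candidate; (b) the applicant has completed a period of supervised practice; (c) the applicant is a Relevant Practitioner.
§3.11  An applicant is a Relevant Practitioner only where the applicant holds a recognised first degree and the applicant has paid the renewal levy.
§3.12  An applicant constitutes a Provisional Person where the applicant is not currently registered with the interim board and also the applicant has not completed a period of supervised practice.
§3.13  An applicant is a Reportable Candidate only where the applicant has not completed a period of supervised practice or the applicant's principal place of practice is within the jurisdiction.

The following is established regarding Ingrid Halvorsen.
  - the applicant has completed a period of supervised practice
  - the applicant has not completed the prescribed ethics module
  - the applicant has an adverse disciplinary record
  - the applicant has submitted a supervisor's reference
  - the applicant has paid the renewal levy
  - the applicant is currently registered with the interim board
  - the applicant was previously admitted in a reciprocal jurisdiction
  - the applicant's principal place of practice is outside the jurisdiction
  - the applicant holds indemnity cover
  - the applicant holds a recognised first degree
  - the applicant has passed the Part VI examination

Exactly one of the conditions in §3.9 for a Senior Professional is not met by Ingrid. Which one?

§3.5 — Standard Practitioner: [the applicant has passed the Part VI examination? yes] OR [the applicant has submitted a supervisor's reference? yes] → satisfied.
§3.6 — Tier VI Candidate: [Standard Practitioner (§3.5)? yes] OR [the applicant does not hold indemnity cover? no] → satisfied.
§3.1 — Tier IV Candidate: [the applicant has not completed the prescribed ethics module? yes] OR [the applicant has paid the renewal levy? yes] → satisfied.
§3.8 — Class-F Professional: [the applicant's principal place of practice is within the jurisdiction? no] AND [Tier IV Candidate (§3.1)? yes] → not satisfied.
§3.12 — Provisional Person: [the applicant is not currently registered with the interim board? no] AND [the applicant has not completed a period of supervised practice? no] → not satisfied.
§3.4 — Standard Person: [not a Provisional Person (§3.12)? yes] AND [the applicant has an adverse disciplinary record? yes] → satisfied.
§3.3 — Registered Applicant: [Class-F Professional (§3.8)? no] OR [the applicant is not currently registered with the interim board? no] OR [Standard Person (§3.4)? yes] → satisfied.
§3.2 — Excluded Candidate: [the applicant has paid the renewal levy? yes] AND [the applicant has not completed the prescribed ethics module? yes] → satisfied.
§3.11 — Relevant Practitioner: [the applicant holds a recognised first degree? yes] AND [the applicant has paid the renewal levy? yes] → satisfied.
§3.10 — Certified Person: Excluded Candidate (§3.2)? yes; the applicant has completed a period of supervised practice? yes; Relevant Practitioner (§3.11)? yes — 3 of 3 hold (need ≥2) → satisfied.
§3.9 — Senior Professional: [Tier VI Candidate (§3.6)? yes] AND [Registered Applicant (§3.3)? yes] AND [not a Certified Person (§3.10)? no] → not satisfied.

Certified Person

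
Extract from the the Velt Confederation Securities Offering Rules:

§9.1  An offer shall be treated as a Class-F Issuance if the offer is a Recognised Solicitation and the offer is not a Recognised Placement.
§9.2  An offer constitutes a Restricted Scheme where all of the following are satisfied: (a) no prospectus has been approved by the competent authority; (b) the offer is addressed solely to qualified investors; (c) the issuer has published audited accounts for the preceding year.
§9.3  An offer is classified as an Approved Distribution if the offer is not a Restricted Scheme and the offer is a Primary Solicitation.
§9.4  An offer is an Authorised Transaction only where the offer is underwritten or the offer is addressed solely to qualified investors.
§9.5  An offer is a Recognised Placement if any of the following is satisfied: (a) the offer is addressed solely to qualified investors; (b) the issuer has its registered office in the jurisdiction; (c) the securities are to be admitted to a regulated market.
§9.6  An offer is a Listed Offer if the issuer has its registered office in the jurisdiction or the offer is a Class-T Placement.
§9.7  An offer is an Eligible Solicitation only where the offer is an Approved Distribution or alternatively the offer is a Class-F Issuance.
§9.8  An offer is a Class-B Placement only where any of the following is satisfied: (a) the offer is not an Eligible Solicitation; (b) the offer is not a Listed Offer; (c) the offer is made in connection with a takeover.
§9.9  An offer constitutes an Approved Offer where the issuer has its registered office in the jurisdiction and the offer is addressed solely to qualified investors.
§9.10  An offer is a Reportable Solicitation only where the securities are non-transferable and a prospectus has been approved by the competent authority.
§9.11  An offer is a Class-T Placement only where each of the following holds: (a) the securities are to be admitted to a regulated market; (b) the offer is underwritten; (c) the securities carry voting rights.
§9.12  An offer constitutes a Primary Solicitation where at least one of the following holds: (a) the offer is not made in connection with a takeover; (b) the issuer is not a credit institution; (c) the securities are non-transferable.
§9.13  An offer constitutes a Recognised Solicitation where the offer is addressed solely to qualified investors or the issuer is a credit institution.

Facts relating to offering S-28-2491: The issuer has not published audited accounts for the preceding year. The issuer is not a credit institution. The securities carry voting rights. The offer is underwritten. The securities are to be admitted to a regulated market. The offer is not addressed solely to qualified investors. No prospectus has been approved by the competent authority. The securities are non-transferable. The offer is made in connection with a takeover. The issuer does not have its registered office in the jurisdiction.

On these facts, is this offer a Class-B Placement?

Yes

§9.2 — Restricted Scheme: [no prospectus has been approved by the competent authority? yes] AND [the offer is addressed solely to qualified investors? no] AND [the issuer has published audited accounts for the preceding year? no] → not satisfied.
§9.12 — Primary Solicitation: [the offer is not made in connection with a takeover? no] OR [the issuer is not a credit institution? yes] OR [the securities are non-transferable? yes] → satisfied.
§9.3 — Approved Distribution: [not a Restricted Scheme (§9.2)? yes] AND [Primary Solicitation (§9.12)? yes] → satisfied.
§9.13 — Recognised Solicitation: [the offer is addressed solely to qualified investors? no] OR [the issuer is a credit institution? no] → not satisfied.
§9.5 — Recognised Placement: [the offer is addressed solely to qualified investors? no] OR [the issuer has its registered office in the jurisdiction? no] OR [the securities are to be admitted to a regulated market? yes] → satisfied.
§9.1 — Class-F Issuance: [Recognised Solicitation (§9.13)? no] AND [not a Recognised Placement (§9.5)? no] → not satisfied.
§9.7 — Eligible Solicitation: [Approved Distribution (§9.3)? yes] OR [Class-F Issuance (§9.1)? no] → satisfied.
§9.11 — Class-T Placement: [the securities are to be admitted to a regulated market? yes] AND [the offer is underwritten? yes] AND [the securities carry voting rights? yes] → satisfied.
§9.6 — Listed Offer: [the issuer has its registered office in the jurisdiction? no] OR [Class-T Placement (§9.11)? yes] → satisfied.
§9.8 — Class-B Placement: [not an Eligible Solicitation (§9.7)? no] OR [not a Listed Offer (§9.6)? no] OR [the offer is made in connection with a takeover? yes] → satisfied.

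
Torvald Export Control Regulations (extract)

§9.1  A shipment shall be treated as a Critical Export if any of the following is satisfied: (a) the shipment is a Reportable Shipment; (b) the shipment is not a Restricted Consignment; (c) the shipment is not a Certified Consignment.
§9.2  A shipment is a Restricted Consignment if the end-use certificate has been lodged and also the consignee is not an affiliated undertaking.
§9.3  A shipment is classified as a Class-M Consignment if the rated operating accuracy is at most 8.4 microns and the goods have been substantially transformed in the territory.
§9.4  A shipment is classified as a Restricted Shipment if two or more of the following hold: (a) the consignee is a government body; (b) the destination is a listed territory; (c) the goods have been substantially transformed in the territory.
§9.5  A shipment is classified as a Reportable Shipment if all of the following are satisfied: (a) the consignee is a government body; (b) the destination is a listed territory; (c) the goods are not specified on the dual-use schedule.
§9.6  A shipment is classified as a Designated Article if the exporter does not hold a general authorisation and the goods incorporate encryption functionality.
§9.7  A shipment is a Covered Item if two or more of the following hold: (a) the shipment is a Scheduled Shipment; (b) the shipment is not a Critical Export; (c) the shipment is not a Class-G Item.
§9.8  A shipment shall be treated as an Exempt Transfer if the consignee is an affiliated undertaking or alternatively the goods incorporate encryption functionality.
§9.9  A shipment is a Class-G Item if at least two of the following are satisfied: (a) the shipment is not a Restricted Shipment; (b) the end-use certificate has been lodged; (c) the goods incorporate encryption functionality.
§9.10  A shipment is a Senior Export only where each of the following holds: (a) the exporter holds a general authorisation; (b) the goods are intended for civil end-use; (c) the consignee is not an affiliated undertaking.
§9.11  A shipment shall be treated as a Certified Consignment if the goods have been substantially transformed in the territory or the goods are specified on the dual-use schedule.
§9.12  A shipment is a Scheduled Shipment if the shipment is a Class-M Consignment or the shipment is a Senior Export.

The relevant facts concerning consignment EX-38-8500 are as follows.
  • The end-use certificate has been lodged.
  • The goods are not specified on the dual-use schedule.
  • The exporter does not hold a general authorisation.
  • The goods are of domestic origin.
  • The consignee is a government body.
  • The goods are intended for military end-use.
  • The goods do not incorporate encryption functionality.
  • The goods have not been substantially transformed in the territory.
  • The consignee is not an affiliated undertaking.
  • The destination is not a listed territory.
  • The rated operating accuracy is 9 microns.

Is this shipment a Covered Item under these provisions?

§9.3 — Class-M Consignment: [rated operating accuracy: 9 microns ≤ 8.4 microns? no] AND [the goods have been substantially transformed in the territory? no] → not satisfied.
§9.10 — Senior Export: [the exporter holds a general authorisation? no] AND [the goods are intended for civil end-use? no] AND [the consignee is not an affiliated undertaking? yes] → not satisfied.
§9.12 — Scheduled Shipment: [Class-M Consignment (§9.3)? no] OR [Senior Export (§9.10)? no] → not satisfied.
§9.5 — Reportable Shipment: [the consignee is a government body? yes] AND [the destination is a listed territory? no] AND [the goods are not specified on the dual-use schedule? yes] → not satisfied.
§9.2 — Restricted Consignment: [the end-use certificate has been lodged? yes] AND [the consignee is not an affiliated undertaking? yes] → satisfied.
§9.11 — Certified Consignment: [the goods have been substantially transformed in the territory? no] OR [the goods are specified on the dual-use schedule? no] → not satisfied.
§9.1 — Critical Export: [Reportable Shipment (§9.5)? no] OR [not a Restricted Consignment (§9.2)? no] OR [not a Certified Consignment (§9.11)? yes] → satisfied.
§9.4 — Restricted Shipment: the consignee is a government body? yes; the destination is a listed territory? no; the goods have been substantially transformed in the territory? no — 1 of 3 hold (need ≥2) → not satisfied.
§9.9 — Class-G Item: not a Restricted Shipment (§9.4)? yes; the end-use certificate has been lodged? yes; the goods incorporate encryption functionality? no — 2 of 3 hold (need ≥2) → satisfied.
§9.7 — Covered Item: Scheduled Shipment (§9.12)? no; not a Critical Export (§9.1)? no; not a Class-G Item (§9.9)? no — 0 of 3 hold (need ≥2) → not satisfied.

No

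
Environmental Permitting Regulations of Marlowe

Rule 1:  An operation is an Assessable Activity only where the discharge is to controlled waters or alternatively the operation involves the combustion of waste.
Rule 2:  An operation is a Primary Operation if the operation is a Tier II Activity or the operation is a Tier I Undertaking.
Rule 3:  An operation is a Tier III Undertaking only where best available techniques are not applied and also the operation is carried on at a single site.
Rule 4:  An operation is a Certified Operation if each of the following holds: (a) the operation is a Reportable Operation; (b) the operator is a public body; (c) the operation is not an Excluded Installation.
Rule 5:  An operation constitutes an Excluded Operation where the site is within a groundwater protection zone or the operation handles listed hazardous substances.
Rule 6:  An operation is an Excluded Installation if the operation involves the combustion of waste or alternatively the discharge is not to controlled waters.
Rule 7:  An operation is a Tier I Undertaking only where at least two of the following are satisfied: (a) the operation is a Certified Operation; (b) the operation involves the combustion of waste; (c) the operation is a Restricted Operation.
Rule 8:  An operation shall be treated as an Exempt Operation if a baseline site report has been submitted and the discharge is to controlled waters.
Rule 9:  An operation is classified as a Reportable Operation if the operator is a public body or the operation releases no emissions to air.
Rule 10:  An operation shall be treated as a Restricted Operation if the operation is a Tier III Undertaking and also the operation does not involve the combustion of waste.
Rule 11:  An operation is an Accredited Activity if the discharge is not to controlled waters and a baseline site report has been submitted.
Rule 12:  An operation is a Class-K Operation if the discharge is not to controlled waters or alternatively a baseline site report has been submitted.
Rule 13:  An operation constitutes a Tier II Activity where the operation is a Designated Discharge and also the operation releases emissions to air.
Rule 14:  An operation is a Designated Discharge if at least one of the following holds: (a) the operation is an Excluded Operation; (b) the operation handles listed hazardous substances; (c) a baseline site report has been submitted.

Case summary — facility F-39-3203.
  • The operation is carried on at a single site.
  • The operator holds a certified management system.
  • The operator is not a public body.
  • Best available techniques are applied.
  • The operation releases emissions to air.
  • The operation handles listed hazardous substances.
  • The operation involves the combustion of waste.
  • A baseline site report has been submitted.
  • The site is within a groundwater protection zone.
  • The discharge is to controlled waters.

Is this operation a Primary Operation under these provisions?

Yes

rule 5 — Excluded Operation: [the site is within a groundwater protection zone? yes] OR [the operation handles listed hazardous substances? yes] → satisfied.
rule 14 — Designated Discharge: [Excluded Operation (rule 5)? yes] OR [the operation handles listed hazardous substances? yes] OR [a baseline site report has been submitted? yes] → satisfied.
rule 13 — Tier II Activity: [Designated Discharge (rule 14)? yes] AND [the operation releases emissions to air? yes] → satisfied.
rule 9 — Reportable Operation: [the operator is a public body? no] OR [the operation releases no emissions to air? no] → not satisfied.
rule 6 — Excluded Installation: [the operation involves the combustion of waste? yes] OR [the discharge is not to controlled waters? no] → satisfied.
rule 4 — Certified Operation: [Reportable Operation (rule 9)? no] AND [the operator is a public body? no] AND [not an Excluded Installation (rule 6)? no] → not satisfied.
rule 3 — Tier III Undertaking: [best available techniques are not applied? no] AND [the operation is carried on at a single site? yes] → not satisfied.
rule 10 — Restricted Operation: [Tier III Undertaking (rule 3)? no] AND [the operation does not involve the combustion of waste? no] → not satisfied.
rule 7 — Tier I Undertaking: Certified Operation (rule 4)? no; the operation involves the combustion of waste? yes; Restricted Operation (rule 10)? no — 1 of 3 hold (need ≥2) → not satisfied.
rule 2 — Primary Operation: [Tier II Activity (rule 13)? yes] OR [Tier I Undertaking (rule 7)? no] → satisfied.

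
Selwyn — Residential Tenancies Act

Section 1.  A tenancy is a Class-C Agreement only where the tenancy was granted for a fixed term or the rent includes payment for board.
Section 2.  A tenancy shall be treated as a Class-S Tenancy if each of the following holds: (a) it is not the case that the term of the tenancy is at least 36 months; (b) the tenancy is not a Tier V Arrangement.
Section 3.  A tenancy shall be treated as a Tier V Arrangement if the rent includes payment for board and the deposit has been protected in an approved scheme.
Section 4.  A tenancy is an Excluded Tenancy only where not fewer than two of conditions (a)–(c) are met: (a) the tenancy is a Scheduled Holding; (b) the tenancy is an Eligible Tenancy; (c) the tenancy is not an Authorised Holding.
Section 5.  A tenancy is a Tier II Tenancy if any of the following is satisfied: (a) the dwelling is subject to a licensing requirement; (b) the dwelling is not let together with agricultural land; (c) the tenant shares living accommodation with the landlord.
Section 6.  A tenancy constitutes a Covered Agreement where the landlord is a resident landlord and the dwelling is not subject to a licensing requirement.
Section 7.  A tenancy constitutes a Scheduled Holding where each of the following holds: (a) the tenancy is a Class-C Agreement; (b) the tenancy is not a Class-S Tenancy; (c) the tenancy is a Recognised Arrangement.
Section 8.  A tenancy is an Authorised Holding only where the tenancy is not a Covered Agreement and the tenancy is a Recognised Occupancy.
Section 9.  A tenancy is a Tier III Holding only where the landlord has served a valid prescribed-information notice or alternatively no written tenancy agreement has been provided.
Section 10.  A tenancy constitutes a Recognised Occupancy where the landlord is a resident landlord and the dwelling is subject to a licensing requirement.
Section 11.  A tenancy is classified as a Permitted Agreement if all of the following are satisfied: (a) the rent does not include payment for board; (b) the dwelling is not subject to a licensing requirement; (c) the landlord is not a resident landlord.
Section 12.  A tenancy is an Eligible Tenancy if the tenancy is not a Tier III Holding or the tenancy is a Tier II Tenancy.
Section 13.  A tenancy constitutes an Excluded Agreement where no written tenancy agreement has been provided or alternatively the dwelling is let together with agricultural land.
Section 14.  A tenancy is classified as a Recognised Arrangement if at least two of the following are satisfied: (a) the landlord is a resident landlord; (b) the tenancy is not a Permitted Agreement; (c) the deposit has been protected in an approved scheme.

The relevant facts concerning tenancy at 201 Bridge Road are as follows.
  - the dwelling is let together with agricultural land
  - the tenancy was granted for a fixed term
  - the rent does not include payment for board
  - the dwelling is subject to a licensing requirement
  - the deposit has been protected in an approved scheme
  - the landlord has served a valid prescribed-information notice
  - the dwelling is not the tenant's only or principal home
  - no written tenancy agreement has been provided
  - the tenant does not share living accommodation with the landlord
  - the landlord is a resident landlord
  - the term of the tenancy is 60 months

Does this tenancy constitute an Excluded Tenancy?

Yes

section 1 — Class-C Agreement: [the tenancy was granted for a fixed term? yes] OR [the rent includes payment for board? no] → satisfied.
section 3 — Tier V Arrangement: [the rent includes payment for board? no] AND [the deposit has been protected in an approved scheme? yes] → not satisfied.
section 2 — Class-S Tenancy: [term of the tenancy: 60 months ≥ 36 months? yes, so negated condition no] AND [not a Tier V Arrangement (section 3)? yes] → not satisfied.
section 11 — Permitted Agreement: [the rent does not include payment for board? yes] AND [the dwelling is not subject to a licensing requirement? no] AND [the landlord is not a resident landlord? no] → not satisfied.
section 14 — Recognised Arrangement: the landlord is a resident landlord? yes; not a Permitted Agreement (section 11)? yes; the deposit has been protected in an approved scheme? yes — 3 of 3 hold (need ≥2) → satisfied.
section 7 — Scheduled Holding: [Class-C Agreement (section 1)? yes] AND [not a Class-S Tenancy (section 2)? yes] AND [Recognised Arrangement (section 14)? yes] → satisfied.
section 9 — Tier III Holding: [the landlord has served a valid prescribed-information notice? yes] OR [no written tenancy agreement has been provided? yes] → satisfied.
section 5 — Tier II Tenancy: [the dwelling is subject to a licensing requirement? yes] OR [the dwelling is not let together with agricultural land? no] OR [the tenant shares living accommodation with the landlord? no] → satisfied.
section 12 — Eligible Tenancy: [not a Tier III Holding (section 9)? no] OR [Tier II Tenancy (section 5)? yes] → satisfied.
section 6 — Covered Agreement: [the landlord is a resident landlord? yes] AND [the dwelling is not subject to a licensing requirement? no] → not satisfied.
section 10 — Recognised Occupancy: [the landlord is a resident landlord? yes] AND [the dwelling is subject to a licensing requirement? yes] → satisfied.
section 8 — Authorised Holding: [not a Covered Agreement (section 6)? yes] AND [Recognised Occupancy (section 10)? yes] → satisfied.
section 4 — Excluded Tenancy: Scheduled Holding (section 7)? yes; Eligible Tenancy (section 12)? yes; not an Authorised Holding (section 8)? no — 2 of 3 hold (need ≥2) → satisfied.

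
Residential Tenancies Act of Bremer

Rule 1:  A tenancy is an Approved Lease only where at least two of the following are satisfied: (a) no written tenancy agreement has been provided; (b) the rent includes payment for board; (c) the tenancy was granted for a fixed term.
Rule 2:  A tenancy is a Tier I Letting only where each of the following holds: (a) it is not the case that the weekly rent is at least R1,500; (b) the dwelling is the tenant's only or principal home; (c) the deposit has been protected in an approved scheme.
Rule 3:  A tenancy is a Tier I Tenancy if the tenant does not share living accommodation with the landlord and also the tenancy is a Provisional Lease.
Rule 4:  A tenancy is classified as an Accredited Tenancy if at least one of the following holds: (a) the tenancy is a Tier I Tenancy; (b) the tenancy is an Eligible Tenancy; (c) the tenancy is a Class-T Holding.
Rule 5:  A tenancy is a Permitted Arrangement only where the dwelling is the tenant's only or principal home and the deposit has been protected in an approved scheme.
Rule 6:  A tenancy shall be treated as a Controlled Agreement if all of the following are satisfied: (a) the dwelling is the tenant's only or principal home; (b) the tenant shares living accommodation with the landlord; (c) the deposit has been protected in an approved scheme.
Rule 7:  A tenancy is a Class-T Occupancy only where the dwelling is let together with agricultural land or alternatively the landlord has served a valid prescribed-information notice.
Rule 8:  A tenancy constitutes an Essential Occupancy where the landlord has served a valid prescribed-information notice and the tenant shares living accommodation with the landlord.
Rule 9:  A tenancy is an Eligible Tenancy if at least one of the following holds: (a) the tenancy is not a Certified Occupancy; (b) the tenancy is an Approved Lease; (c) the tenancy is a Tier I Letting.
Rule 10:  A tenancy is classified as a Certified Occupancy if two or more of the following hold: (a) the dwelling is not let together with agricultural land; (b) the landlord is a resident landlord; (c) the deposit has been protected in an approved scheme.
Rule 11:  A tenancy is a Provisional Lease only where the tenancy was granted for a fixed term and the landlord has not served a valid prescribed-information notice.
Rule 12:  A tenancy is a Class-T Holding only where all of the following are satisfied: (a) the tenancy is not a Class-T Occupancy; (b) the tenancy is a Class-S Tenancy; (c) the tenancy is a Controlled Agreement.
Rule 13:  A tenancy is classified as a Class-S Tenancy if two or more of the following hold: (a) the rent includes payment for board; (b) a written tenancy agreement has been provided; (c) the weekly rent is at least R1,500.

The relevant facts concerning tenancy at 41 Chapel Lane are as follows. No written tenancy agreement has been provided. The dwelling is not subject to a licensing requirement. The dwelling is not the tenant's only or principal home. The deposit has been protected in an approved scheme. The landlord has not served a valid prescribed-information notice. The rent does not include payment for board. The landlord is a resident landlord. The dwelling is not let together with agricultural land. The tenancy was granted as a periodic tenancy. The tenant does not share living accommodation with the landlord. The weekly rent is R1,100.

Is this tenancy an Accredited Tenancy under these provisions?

rule 11 — Provisional Lease: [the tenancy was granted for a fixed term? no] AND [the landlord has not served a valid prescribed-information notice? yes] → not satisfied.
rule 3 — Tier I Tenancy: [the tenant does not share living accommodation with the landlord? yes] AND [Provisional Lease (rule 11)? no] → not satisfied.
rule 10 — Certified Occupancy: the dwelling is not let together with agricultural land? yes; the landlord is a resident landlord? yes; the deposit has been protected in an approved scheme? yes — 3 of 3 hold (need ≥2) → satisfied.
rule 1 — Approved Lease: no written tenancy agreement has been provided? yes; the rent includes payment for board? no; the tenancy was granted for a fixed term? no — 1 of 3 hold (need ≥2) → not satisfied.
rule 2 — Tier I Letting: [weekly rent: R1,100 ≥ R1,500? no, so negated condition yes] AND [the dwelling is the tenant's only or principal home? no] AND [the deposit has been protected in an approved scheme? yes] → not satisfied.
rule 9 — Eligible Tenancy: [not a Certified Occupancy (rule 10)? no] OR [Approved Lease (rule 1)? no] OR [Tier I Letting (rule 2)? no] → not satisfied.
rule 7 — Class-T Occupancy: [the dwelling is let together with agricultural land? no] OR [the landlord has served a valid prescribed-information notice? no] → not satisfied.
rule 13 — Class-S Tenancy: the rent includes payment for board? no; a written tenancy agreement has been provided? no; weekly rent: R1,100 ≥ R1,500? no — 0 of 3 hold (need ≥2) → not satisfied.
rule 6 — Controlled Agreement: [the dwelling is the tenant's only or principal home? no] AND [the tenant shares living accommodation with the landlord? no] AND [the deposit has been protected in an approved scheme? yes] → not satisfied.
rule 12 — Class-T Holding: [not a Class-T Occupancy (rule 7)? yes] AND [Class-S Tenancy (rule 13)? no] AND [Controlled Agreement (rule 6)? no] → not satisfied.
rule 4 — Accredited Tenancy: [Tier I Tenancy (rule 3)? no] OR [Eligible Tenancy (rule 9)? no] OR [Class-T Holding (rule 12)? no] → not satisfied.

No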